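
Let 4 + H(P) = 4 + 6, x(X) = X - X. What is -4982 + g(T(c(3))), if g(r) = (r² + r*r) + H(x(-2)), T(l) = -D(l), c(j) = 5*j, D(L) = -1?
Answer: -4974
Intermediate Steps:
x(X) = 0
H(P) = 6 (H(P) = -4 + (4 + 6) = -4 + 10 = 6)
T(l) = 1 (T(l) = -1*(-1) = 1)
g(r) = 6 + 2*r² (g(r) = (r² + r*r) + 6 = (r² + r²) + 6 = 2*r² + 6 = 6 + 2*r²)
-4982 + g(T(c(3))) = -4982 + (6 + 2*1²) = -4982 + (6 + 2*1) = -4982 + (6 + 2) = -4982 + 8 = -4974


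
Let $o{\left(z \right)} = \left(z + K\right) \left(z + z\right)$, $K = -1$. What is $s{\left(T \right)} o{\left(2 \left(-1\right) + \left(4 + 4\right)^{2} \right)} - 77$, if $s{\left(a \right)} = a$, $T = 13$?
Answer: $98255$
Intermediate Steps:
$o{\left(z \right)} = 2 z \left(-1 + z\right)$ ($o{\left(z \right)} = \left(z - 1\right) \left(z + z\right) = \left(-1 + z\right) 2 z = 2 z \left(-1 + z\right)$)
$s{\left(T \right)} o{\left(2 \left(-1\right) + \left(4 + 4\right)^{2} \right)} - 77 = 13 \cdot 2 \left(2 \left(-1\right) + \left(4 + 4\right)^{2}\right) \left(-1 + \left(2 \left(-1\right) + \left(4 + 4\right)^{2}\right)\right) - 77 = 13 \cdot 2 \left(-2 + 8^{2}\right) \left(-1 - \left(2 - 8^{2}\right)\right) - 77 = 13 \cdot 2 \left(-2 + 64\right) \left(-1 + \left(-2 + 64\right)\right) - 77 = 13 \cdot 2 \cdot 62 \left(-1 + 62\right) - 77 = 13 \cdot 2 \cdot 62 \cdot 61 - 77 = 13 \cdot 7564 - 77 = 98332 - 77 = 98255$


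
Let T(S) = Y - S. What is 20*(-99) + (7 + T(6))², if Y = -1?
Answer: -1980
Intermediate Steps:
T(S) = -1 - S
20*(-99) + (7 + T(6))² = 20*(-99) + (7 + (-1 - 1*6))² = -1980 + (7 + (-1 - 6))² = -1980 + (7 - 7)² = -1980 + 0² = -1980 + 0 = -1980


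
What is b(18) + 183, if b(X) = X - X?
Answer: 183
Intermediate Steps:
b(X) = 0
b(18) + 183 = 0 + 183 = 183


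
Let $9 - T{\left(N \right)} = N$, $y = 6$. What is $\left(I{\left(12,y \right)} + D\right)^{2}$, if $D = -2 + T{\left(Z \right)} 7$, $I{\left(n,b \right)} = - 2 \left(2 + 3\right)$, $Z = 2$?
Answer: $1369$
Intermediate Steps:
$T{\left(N \right)} = 9 - N$
$I{\left(n,b \right)} = -10$ ($I{\left(n,b \right)} = \left(-2\right) 5 = -10$)
$D = 47$ ($D = -2 + \left(9 - 2\right) 7 = -2 + 7 \cdot 7 = -2 + 49 = 47$)
$\left(I{\left(12,y \right)} + D\right)^{2} = \left(-10 + 47\right)^{2} = 37^{2} = 1369$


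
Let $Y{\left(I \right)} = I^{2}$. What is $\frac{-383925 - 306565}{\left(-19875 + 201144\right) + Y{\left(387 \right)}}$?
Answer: $- \frac{345245}{165519} \approx -2.0858$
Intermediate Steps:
$\frac{-383925 - 306565}{\left(-19875 + 201144\right) + Y{\left(387 \right)}} = \frac{-383925 - 306565}{\left(-19875 + 201144\right) + 387^{2}} = - \frac{690490}{181269 + 149769} = - \frac{690490}{331038} = \left(-690490\right) \frac{1}{331038} = - \frac{345245}{165519}$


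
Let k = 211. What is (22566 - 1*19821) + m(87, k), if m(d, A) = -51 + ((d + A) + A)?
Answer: 3203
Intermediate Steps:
m(d, A) = -51 + d + 2*A (m(d, A) = -51 + ((A + d) + A) = -51 + (d + 2*A) = -51 + d + 2*A)
(22566 - 1*19821) + m(87, k) = (22566 - 1*19821) + (-51 + 87 + 2*211) = (22566 - 19821) + (-51 + 87 + 422) = 2745 + 458 = 3203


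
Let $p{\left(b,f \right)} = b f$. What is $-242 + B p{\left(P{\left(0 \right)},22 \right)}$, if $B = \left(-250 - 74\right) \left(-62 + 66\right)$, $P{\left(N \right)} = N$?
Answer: $-242$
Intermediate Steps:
$B = -1296$ ($B = \left(-324\right) 4 = -1296$)
$-242 + B p{\left(P{\left(0 \right)},22 \right)} = -242 - 1296 \cdot 0 \cdot 22 = -242 - 0 = -242 + 0 = -242$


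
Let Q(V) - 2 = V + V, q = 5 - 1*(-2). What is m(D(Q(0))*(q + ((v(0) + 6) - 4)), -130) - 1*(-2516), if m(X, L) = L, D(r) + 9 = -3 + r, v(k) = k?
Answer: 2386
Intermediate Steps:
q = 7 (q = 5 + 2 = 7)
Q(V) = 2 + 2*V (Q(V) = 2 + (V + V) = 2 + 2*V)
D(r) = -12 + r (D(r) = -9 + (-3 + r) = -12 + r)
m(D(Q(0))*(q + ((v(0) + 6) - 4)), -130) - 1*(-2516) = -130 - 1*(-2516) = -130 + 2516 = 2386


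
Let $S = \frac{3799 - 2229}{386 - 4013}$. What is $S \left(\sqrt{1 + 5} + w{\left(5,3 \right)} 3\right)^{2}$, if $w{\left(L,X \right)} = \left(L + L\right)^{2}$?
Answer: $- \frac{47103140}{1209} - \frac{314000 \sqrt{6}}{1209} \approx -39597.0$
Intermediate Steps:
$w{\left(L,X \right)} = 4 L^{2}$ ($w{\left(L,X \right)} = \left(2 L\right)^{2} = 4 L^{2}$)
$S = - \frac{1570}{3627}$ ($S = \frac{1570}{-3627} = 1570 \left(- \frac{1}{3627}\right) = - \frac{1570}{3627} \approx -0.43286$)
$S \left(\sqrt{1 + 5} + w{\left(5,3 \right)} 3\right)^{2} = - \frac{1570 \left(\sqrt{1 + 5} + 4 \cdot 5^{2} \cdot 3\right)^{2}}{3627} = - \frac{1570 \left(\sqrt{6} + 4 \cdot 25 \cdot 3\right)^{2}}{3627} = - \frac{1570 \left(\sqrt{6} + 100 \cdot 3\right)^{2}}{3627} = - \frac{1570 \left(\sqrt{6} + 300\right)^{2}}{3627} = - \frac{1570 \left(300 + \sqrt{6}\right)^{2}}{3627}$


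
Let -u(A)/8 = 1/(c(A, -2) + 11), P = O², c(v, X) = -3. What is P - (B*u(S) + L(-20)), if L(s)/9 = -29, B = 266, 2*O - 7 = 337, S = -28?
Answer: 30111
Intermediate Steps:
O = 172 (O = 7/2 + (½)*337 = 7/2 + 337/2 = 172)
P = 29584 (P = 172² = 29584)
L(s) = -261 (L(s) = 9*(-29) = -261)
u(A) = -1 (u(A) = -8/(-3 + 11) = -8/8 = -8*⅛ = -1)
P - (B*u(S) + L(-20)) = 29584 - (266*(-1) - 261) = 29584 - (-266 - 261) = 29584 - 1*(-527) = 29584 + 527 = 30111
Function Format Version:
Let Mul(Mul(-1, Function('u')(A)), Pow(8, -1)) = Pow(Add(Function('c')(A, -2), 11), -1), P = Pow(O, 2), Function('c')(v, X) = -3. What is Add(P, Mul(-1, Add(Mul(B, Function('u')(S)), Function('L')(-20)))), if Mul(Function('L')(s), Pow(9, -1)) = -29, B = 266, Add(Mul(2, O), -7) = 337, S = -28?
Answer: 30111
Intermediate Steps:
O = 172 (O = Add(Rational(7, 2), Mul(Rational(1, 2), 337)) = Add(Rational(7, 2), Rational(337, 2)) = 172)
P = 29584 (P = Pow(172, 2) = 29584)
Function('L')(s) = -261 (Function('L')(s) = Mul(9, -29) = -261)
Function('u')(A) = -1 (Function('u')(A) = Mul(-8, Pow(Add(-3, 11), -1)) = Mul(-8, Pow(8, -1)) = Mul(-8, Rational(1, 8)) = -1)
Add(P, Mul(-1, Add(Mul(B, Function('u')(S)), Function('L')(-20)))) = Add(29584, Mul(-1, Add(Mul(266, -1), -261))) = Add(29584, Mul(-1, Add(-266, -261))) = Add(29584, Mul(-1, -527)) = Add(29584, 527) = 30111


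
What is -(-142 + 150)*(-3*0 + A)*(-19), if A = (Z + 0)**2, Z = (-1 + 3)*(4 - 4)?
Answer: 0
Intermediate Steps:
Z = 0 (Z = 2*0 = 0)
A = 0 (A = (0 + 0)**2 = 0**2 = 0)
-(-142 + 150)*(-3*0 + A)*(-19) = -(-142 + 150)*(-3*0 + 0)*(-19) = -8*(0 + 0)*(-19) = -8*0*(-19) = -8*0 = -1*0 = 0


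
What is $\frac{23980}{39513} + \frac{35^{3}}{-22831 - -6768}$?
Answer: $- \frac{1308929135}{634697319} \approx -2.0623$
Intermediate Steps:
$\frac{23980}{39513} + \frac{35^{3}}{-22831 - -6768} = 23980 \cdot \frac{1}{39513} + \frac{42875}{-22831 + 6768} = \frac{23980}{39513} + \frac{42875}{-16063} = \frac{23980}{39513} + 42875 \left(- \frac{1}{16063}\right) = \frac{23980}{39513} - \frac{42875}{16063} = - \frac{1308929135}{634697319}$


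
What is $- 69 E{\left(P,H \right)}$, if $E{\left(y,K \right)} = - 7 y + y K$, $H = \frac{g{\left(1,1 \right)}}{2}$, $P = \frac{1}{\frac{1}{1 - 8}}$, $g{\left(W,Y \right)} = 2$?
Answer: $-2898$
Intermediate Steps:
$P = -7$ ($P = \frac{1}{\frac{1}{-7}} = \frac{1}{- \frac{1}{7}} = -7$)
$H = 1$ ($H = \frac{2}{2} = 2 \cdot \frac{1}{2} = 1$)
$E{\left(y,K \right)} = - 7 y + K y$
$- 69 E{\left(P,H \right)} = - 69 \left(- 7 \left(-7 + 1\right)\right) = - 69 \left(\left(-7\right) \left(-6\right)\right) = \left(-69\right) 42 = -2898$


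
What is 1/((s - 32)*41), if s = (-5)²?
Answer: -1/287 ≈ -0.0034843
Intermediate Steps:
s = 25
1/((s - 32)*41) = 1/((25 - 32)*41) = 1/(-7*41) = 1/(-287) = -1/287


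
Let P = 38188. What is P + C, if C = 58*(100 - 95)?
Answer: 38478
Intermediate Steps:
C = 290 (C = 58*5 = 290)
P + C = 38188 + 290 = 38478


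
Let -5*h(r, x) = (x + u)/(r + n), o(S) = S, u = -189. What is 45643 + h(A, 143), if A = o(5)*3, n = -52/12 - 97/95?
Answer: 125475229/2749 ≈ 45644.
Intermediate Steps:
n = -1526/285 (n = -52*1/12 - 97*1/95 = -13/3 - 97/95 = -1526/285 ≈ -5.3544)
A = 15 (A = 5*3 = 15)
h(r, x) = -(-189 + x)/(5*(-1526/285 + r)) (h(r, x) = -(x - 189)/(5*(r - 1526/285)) = -(-189 + x)/(5*(-1526/285 + r)))
45643 + h(A, 143) = 45643 + 57*(189 - 1*143)/(-1526 + 285*15) = 45643 + 57*(189 - 143)/(-1526 + 4275) = 45643 + 57*46/2749 = 45643 + 57*(1/2749)*46 = 45643 + 2622/2749 = 125475229/2749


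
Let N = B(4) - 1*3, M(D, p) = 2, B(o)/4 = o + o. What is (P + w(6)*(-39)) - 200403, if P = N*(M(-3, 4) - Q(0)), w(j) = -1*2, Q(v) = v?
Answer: -200267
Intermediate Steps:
B(o) = 8*o (B(o) = 4*(o + o) = 4*(2*o) = 8*o)
w(j) = -2
N = 29 (N = 8*4 - 1*3 = 32 - 3 = 29)
P = 58 (P = 29*(2 - 1*0) = 29*(2 + 0) = 29*2 = 58)
(P + w(6)*(-39)) - 200403 = (58 - 2*(-39)) - 200403 = (58 + 78) - 200403 = 136 - 200403 = -200267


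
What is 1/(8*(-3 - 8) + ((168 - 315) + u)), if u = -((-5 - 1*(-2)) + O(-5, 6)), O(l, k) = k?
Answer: -1/238 ≈ -0.0042017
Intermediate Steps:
u = -3 (u = -((-5 - 1*(-2)) + 6) = -((-5 + 2) + 6) = -(-3 + 6) = -1*3 = -3)
1/(8*(-3 - 8) + ((168 - 315) + u)) = 1/(8*(-3 - 8) + ((168 - 315) - 3)) = 1/(8*(-11) + (-147 - 3)) = 1/(-88 - 150) = 1/(-238) = -1/238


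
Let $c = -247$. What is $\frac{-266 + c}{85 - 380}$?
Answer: $\frac{513}{295} \approx 1.739$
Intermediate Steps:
$\frac{-266 + c}{85 - 380} = \frac{-266 - 247}{85 - 380} = - \frac{513}{-295} = \left(-513\right) \left(- \frac{1}{295}\right) = \frac{513}{295}$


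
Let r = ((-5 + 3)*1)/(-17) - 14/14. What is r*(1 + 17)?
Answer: -270/17 ≈ -15.882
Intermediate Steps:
r = -15/17 (r = -2*1*(-1/17) - 14*1/14 = -2*(-1/17) - 1 = 2/17 - 1 = -15/17 ≈ -0.88235)
r*(1 + 17) = -15*(1 + 17)/17 = -15/17*18 = -270/17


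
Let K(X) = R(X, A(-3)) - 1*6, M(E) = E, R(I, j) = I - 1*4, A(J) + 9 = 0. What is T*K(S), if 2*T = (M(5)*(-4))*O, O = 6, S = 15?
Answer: -300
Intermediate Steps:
A(J) = -9 (A(J) = -9 + 0 = -9)
R(I, j) = -4 + I (R(I, j) = I - 4 = -4 + I)
K(X) = -10 + X (K(X) = (-4 + X) - 1*6 = (-4 + X) - 6 = -10 + X)
T = -60 (T = ((5*(-4))*6)/2 = (-20*6)/2 = (1/2)*(-120) = -60)
T*K(S) = -60*(-10 + 15) = -60*5 = -300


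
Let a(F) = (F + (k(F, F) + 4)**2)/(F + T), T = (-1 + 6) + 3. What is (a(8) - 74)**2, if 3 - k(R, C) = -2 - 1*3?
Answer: 16641/4 ≈ 4160.3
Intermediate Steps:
k(R, C) = 8 (k(R, C) = 3 - (-2 - 1*3) = 3 - (-2 - 3) = 3 - 1*(-5) = 3 + 5 = 8)
T = 8 (T = 5 + 3 = 8)
a(F) = (144 + F)/(8 + F) (a(F) = (F + (8 + 4)**2)/(F + 8) = (F + 12**2)/(8 + F) = (F + 144)/(8 + F) = (144 + F)/(8 + F))
(a(8) - 74)**2 = ((144 + 8)/(8 + 8) - 74)**2 = (152/16 - 74)**2 = ((1/16)*152 - 74)**2 = (19/2 - 74)**2 = (-129/2)**2 = 16641/4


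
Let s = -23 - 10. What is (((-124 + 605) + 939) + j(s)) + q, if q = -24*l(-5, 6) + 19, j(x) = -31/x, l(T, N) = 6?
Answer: 42766/33 ≈ 1295.9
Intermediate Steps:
s = -33
q = -125 (q = -24*6 + 19 = -144 + 19 = -125)
(((-124 + 605) + 939) + j(s)) + q = (((-124 + 605) + 939) - 31/(-33)) - 125 = ((481 + 939) - 31*(-1/33)) - 125 = (1420 + 31/33) - 125 = 46891/33 - 125 = 42766/33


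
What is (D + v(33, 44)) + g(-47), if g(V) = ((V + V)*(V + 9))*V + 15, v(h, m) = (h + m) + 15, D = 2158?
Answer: -165619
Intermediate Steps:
v(h, m) = 15 + h + m
g(V) = 15 + 2*V**2*(9 + V) (g(V) = ((2*V)*(9 + V))*V + 15 = (2*V*(9 + V))*V + 15 = 2*V**2*(9 + V) + 15 = 15 + 2*V**2*(9 + V))
(D + v(33, 44)) + g(-47) = (2158 + (15 + 33 + 44)) + (15 + 2*(-47)**3 + 18*(-47)**2) = (2158 + 92) + (15 + 2*(-103823) + 18*2209) = 2250 + (15 - 207646 + 39762) = 2250 - 167869 = -165619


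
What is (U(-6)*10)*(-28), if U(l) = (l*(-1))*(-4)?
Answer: 6720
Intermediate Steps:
U(l) = 4*l (U(l) = -l*(-4) = 4*l)
(U(-6)*10)*(-28) = ((4*(-6))*10)*(-28) = -24*10*(-28) = -240*(-28) = 6720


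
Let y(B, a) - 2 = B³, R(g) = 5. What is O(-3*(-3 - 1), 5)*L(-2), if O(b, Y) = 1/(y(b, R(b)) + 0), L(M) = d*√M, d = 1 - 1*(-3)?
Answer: 2*I*√2/865 ≈ 0.0032699*I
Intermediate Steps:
d = 4 (d = 1 + 3 = 4)
L(M) = 4*√M
y(B, a) = 2 + B³
O(b, Y) = 1/(2 + b³) (O(b, Y) = 1/((2 + b³) + 0) = 1/(2 + b³))
O(-3*(-3 - 1), 5)*L(-2) = (4*√(-2))/(2 + (-3*(-3 - 1))³) = (4*(I*√2))/(2 + (-3*(-4))³) = (4*I*√2)/(2 + 12³) = (4*I*√2)/(2 + 1728) = (4*I*√2)/1730 = 2*I*√2/865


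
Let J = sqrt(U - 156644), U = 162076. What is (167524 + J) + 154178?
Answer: 321702 + 2*sqrt(1358) ≈ 3.2178e+5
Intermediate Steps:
J = 2*sqrt(1358) (J = sqrt(162076 - 156644) = sqrt(5432) = 2*sqrt(1358) ≈ 73.702)
(167524 + J) + 154178 = (167524 + 2*sqrt(1358)) + 154178 = 321702 + 2*sqrt(1358)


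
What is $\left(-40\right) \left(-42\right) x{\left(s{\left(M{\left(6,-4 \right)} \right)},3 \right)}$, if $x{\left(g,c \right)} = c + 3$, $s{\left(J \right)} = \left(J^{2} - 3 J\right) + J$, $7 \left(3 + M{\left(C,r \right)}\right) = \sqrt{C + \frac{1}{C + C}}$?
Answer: $10080$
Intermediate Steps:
$M{\left(C,r \right)} = -3 + \frac{\sqrt{C + \frac{1}{2 C}}}{7}$ ($M{\left(C,r \right)} = -3 + \frac{\sqrt{C + \frac{1}{C + C}}}{7} = -3 + \frac{\sqrt{C + \frac{1}{2 C}}}{7}$)
$s{\left(J \right)} = J^{2} - 2 J$
$x{\left(g,c \right)} = 3 + c$
$\left(-40\right) \left(-42\right) x{\left(s{\left(M{\left(6,-4 \right)} \right)},3 \right)} = \left(-40\right) \left(-42\right) \left(3 + 3\right) = 1680 \cdot 6 = 10080$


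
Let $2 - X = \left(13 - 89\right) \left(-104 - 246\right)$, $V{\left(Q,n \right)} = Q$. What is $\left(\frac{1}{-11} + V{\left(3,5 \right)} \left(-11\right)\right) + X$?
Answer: $- \frac{292942}{11} \approx -26631.0$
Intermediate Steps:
$X = -26598$ ($X = 2 - \left(13 - 89\right) \left(-104 - 246\right) = 2 - \left(-76\right) \left(-350\right) = 2 - 26600 = -26598$)
$\left(\frac{1}{-11} + V{\left(3,5 \right)} \left(-11\right)\right) + X = \left(\frac{1}{-11} + 3 \left(-11\right)\right) - 26598 = \left(- \frac{1}{11} - 33\right) - 26598 = - \frac{364}{11} - 26598 = - \frac{292942}{11}$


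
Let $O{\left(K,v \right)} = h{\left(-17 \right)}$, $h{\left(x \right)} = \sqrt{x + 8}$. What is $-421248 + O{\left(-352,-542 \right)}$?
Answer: $-421248 + 3 i \approx -4.2125 \cdot 10^{5} + 3.0 i$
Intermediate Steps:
$h{\left(x \right)} = \sqrt{8 + x}$
$O{\left(K,v \right)} = 3 i$ ($O{\left(K,v \right)} = \sqrt{8 - 17} = \sqrt{-9} = 3 i$)
$-421248 + O{\left(-352,-542 \right)} = -421248 + 3 i$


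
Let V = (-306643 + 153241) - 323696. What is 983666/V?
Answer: -491833/238549 ≈ -2.0618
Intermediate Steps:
V = -477098 (V = -153402 - 323696 = -477098)
983666/V = 983666/(-477098) = 983666*(-1/477098) = -491833/238549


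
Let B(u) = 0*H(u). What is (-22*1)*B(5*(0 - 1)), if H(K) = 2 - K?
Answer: 0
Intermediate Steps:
B(u) = 0 (B(u) = 0*(2 - u) = 0)
(-22*1)*B(5*(0 - 1)) = -22*1*0 = -22*0 = 0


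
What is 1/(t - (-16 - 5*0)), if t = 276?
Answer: 1/292 ≈ 0.0034247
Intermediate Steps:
1/(t - (-16 - 5*0)) = 1/(276 - (-16 - 5*0)) = 1/(276 - (-16 + 0)) = 1/(276 - 1*(-16)) = 1/(276 + 16) = 1/292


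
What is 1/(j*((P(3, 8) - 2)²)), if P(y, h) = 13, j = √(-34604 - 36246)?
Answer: -I*√2834/1714570 ≈ -3.1049e-5*I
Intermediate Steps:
j = 5*I*√2834 (j = √(-70850) = 5*I*√2834 ≈ 266.18*I)
1/(j*((P(3, 8) - 2)²)) = 1/(((5*I*√2834))*((13 - 2)²)) = (-I*√2834/14170)/(11²) = -I*√2834/14170/121 = -I*√2834/14170*(1/121) = -I*√2834/1714570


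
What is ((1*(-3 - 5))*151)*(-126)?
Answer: 152208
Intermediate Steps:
((1*(-3 - 5))*151)*(-126) = ((1*(-8))*151)*(-126) = -8*151*(-126) = -1208*(-126) = 152208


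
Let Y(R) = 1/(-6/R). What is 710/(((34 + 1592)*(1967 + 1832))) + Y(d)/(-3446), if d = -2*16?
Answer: -7624567/5321635401 ≈ -0.0014327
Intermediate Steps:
d = -32
Y(R) = -R/6
710/(((34 + 1592)*(1967 + 1832))) + Y(d)/(-3446) = 710/(((34 + 1592)*(1967 + 1832))) - 1/6*(-32)/(-3446) = 710/((1626*3799)) + (16/3)*(-1/3446) = 710/6177174 - 8/5169 = 710*(1/6177174) - 8/5169 = 355/3088587 - 8/5169 = -7624567/5321635401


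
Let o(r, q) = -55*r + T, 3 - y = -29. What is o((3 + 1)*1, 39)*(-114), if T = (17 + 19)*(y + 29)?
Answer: -225264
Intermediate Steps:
y = 32 (y = 3 - 1*(-29) = 3 + 29 = 32)
T = 2196 (T = (17 + 19)*(32 + 29) = 36*61 = 2196)
o(r, q) = 2196 - 55*r (o(r, q) = -55*r + 2196 = 2196 - 55*r)
o((3 + 1)*1, 39)*(-114) = (2196 - 55*(3 + 1))*(-114) = (2196 - 220)*(-114) = 1976*(-114) = -225264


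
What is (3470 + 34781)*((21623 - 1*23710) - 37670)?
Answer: -1520745007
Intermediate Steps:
(3470 + 34781)*((21623 - 1*23710) - 37670) = 38251*((21623 - 23710) - 37670) = 38251*(-2087 - 37670) = 38251*(-39757) = -1520745007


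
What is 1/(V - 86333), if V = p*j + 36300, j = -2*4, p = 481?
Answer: -1/53881 ≈ -1.8559e-5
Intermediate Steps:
j = -8
V = 32452 (V = 481*(-8) + 36300 = -3848 + 36300 = 32452)
1/(V - 86333) = 1/(32452 - 86333) = 1/(-53881) = -1/53881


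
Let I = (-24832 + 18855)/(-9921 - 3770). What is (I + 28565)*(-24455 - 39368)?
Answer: -24960498265616/13691 ≈ -1.8231e+9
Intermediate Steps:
I = 5977/13691 (I = -5977/(-13691) = -5977*(-1/13691) = 5977/13691 ≈ 0.43656)
(I + 28565)*(-24455 - 39368) = (5977/13691 + 28565)*(-24455 - 39368) = (391089392/13691)*(-63823) = -24960498265616/13691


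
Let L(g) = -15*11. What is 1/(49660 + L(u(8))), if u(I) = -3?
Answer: 1/49495 ≈ 2.0204e-5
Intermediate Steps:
L(g) = -165
1/(49660 + L(u(8))) = 1/(49660 - 165) = 1/49495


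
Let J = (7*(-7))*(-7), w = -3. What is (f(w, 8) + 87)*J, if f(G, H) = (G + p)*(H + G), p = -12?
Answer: 4116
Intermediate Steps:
J = 343 (J = -49*(-7) = 343)
f(G, H) = (-12 + G)*(G + H) (f(G, H) = (G - 12)*(H + G) = (-12 + G)*(G + H))
(f(w, 8) + 87)*J = (((-3)**2 - 12*(-3) - 12*8 - 3*8) + 87)*343 = ((9 + 36 - 96 - 24) + 87)*343 = (-75 + 87)*343 = 12*343 = 4116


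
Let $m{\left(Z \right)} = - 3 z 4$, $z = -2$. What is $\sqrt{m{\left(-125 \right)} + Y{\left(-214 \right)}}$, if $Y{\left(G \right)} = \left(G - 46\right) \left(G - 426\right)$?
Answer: $2 \sqrt{41606} \approx 407.95$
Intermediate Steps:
$m{\left(Z \right)} = 24$ ($m{\left(Z \right)} = \left(-3\right) \left(-2\right) 4 = 6 \cdot 4 = 24$)
$Y{\left(G \right)} = \left(-426 + G\right) \left(-46 + G\right)$ ($Y{\left(G \right)} = \left(-46 + G\right) \left(-426 + G\right) = \left(-426 + G\right) \left(-46 + G\right)$)
$\sqrt{m{\left(-125 \right)} + Y{\left(-214 \right)}} = \sqrt{24 + \left(19596 + \left(-214\right)^{2} - -101008\right)} = \sqrt{24 + \left(19596 + 45796 + 101008\right)} = \sqrt{24 + 166400} = \sqrt{166424} = 2 \sqrt{41606}$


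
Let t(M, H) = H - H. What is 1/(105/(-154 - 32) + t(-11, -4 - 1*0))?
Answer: -62/35 ≈ -1.7714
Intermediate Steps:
t(M, H) = 0
1/(105/(-154 - 32) + t(-11, -4 - 1*0)) = 1/(105/(-154 - 32) + 0) = 1/(105/(-186) + 0) = 1/(105*(-1/186) + 0) = 1/(-35/62 + 0) = 1/(-35/62) = -62/35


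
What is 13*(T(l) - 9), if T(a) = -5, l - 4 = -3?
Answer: -182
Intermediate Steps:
l = 1 (l = 4 - 3 = 1)
13*(T(l) - 9) = 13*(-5 - 9) = 13*(-14) = -182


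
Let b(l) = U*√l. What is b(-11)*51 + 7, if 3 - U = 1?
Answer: 7 + 102*I*√11 ≈ 7.0 + 338.3*I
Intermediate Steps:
U = 2 (U = 3 - 1*1 = 3 - 1 = 2)
b(l) = 2*√l
b(-11)*51 + 7 = (2*√(-11))*51 + 7 = (2*(I*√11))*51 + 7 = (2*I*√11)*51 + 7 = 102*I*√11 + 7 = 7 + 102*I*√11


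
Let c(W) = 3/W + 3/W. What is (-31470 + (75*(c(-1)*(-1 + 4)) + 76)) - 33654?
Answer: -66398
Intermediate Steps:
c(W) = 6/W
(-31470 + (75*(c(-1)*(-1 + 4)) + 76)) - 33654 = (-31470 + (75*((6/(-1))*(-1 + 4)) + 76)) - 33654 = (-31470 + (75*((6*(-1))*3) + 76)) - 33654 = (-31470 + (75*(-6*3) + 76)) - 33654 = (-31470 + (75*(-18) + 76)) - 33654 = (-31470 + (-1350 + 76)) - 33654 = (-31470 - 1274) - 33654 = -32744 - 33654 = -66398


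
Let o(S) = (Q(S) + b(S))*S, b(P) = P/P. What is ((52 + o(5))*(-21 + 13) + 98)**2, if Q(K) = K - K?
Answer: 128164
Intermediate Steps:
b(P) = 1
Q(K) = 0
o(S) = S (o(S) = (0 + 1)*S = 1*S = S)
((52 + o(5))*(-21 + 13) + 98)**2 = ((52 + 5)*(-21 + 13) + 98)**2 = (57*(-8) + 98)**2 = (-456 + 98)**2 = (-358)**2 = 128164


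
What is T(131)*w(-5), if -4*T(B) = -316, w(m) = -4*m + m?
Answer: 1185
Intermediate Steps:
w(m) = -3*m
T(B) = 79 (T(B) = -¼*(-316) = 79)
T(131)*w(-5) = 79*(-3*(-5)) = 79*15 = 1185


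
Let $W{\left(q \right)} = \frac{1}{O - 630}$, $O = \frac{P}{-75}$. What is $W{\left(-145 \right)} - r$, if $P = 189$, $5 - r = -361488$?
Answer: $- \frac{5716288834}{15813} \approx -3.6149 \cdot 10^{5}$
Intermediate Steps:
$r = 361493$ ($r = 5 - -361488 = 5 + 361488 = 361493$)
$O = - \frac{63}{25}$ ($O = \frac{189}{-75} = 189 \left(- \frac{1}{75}\right) = - \frac{63}{25} \approx -2.52$)
$W{\left(q \right)} = - \frac{25}{15813}$ ($W{\left(q \right)} = \frac{1}{- \frac{63}{25} - 630} = \frac{1}{- \frac{15813}{25}} = - \frac{25}{15813}$)
$W{\left(-145 \right)} - r = - \frac{25}{15813} - 361493 = - \frac{5716288834}{15813}$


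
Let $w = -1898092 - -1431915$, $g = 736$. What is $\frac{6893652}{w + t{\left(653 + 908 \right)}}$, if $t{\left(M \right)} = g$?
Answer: $- \frac{2297884}{155147} \approx -14.811$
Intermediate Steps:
$t{\left(M \right)} = 736$
$w = -466177$ ($w = -1898092 + 1431915 = -466177$)
$\frac{6893652}{w + t{\left(653 + 908 \right)}} = \frac{6893652}{-466177 + 736} = \frac{6893652}{-465441} = 6893652 \left(- \frac{1}{465441}\right) = - \frac{2297884}{155147}$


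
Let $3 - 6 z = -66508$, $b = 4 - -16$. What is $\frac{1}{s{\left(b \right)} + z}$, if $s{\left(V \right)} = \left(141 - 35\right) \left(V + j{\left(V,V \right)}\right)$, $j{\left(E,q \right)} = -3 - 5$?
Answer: $\frac{6}{74143} \approx 8.0925 \cdot 10^{-5}$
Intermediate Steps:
$j{\left(E,q \right)} = -8$ ($j{\left(E,q \right)} = -3 - 5 = -8$)
$b = 20$ ($b = 4 + 16 = 20$)
$s{\left(V \right)} = -848 + 106 V$ ($s{\left(V \right)} = \left(141 - 35\right) \left(V - 8\right) = 106 \left(-8 + V\right) = -848 + 106 V$)
$z = \frac{66511}{6}$ ($z = \frac{1}{2} - - \frac{33254}{3} = \frac{1}{2} + \frac{33254}{3} = \frac{66511}{6} \approx 11085.0$)
$\frac{1}{s{\left(b \right)} + z} = \frac{1}{\left(-848 + 106 \cdot 20\right) + \frac{66511}{6}} = \frac{1}{\left(-848 + 2120\right) + \frac{66511}{6}} = \frac{1}{1272 + \frac{66511}{6}} = \frac{1}{\frac{74143}{6}} = \frac{6}{74143}$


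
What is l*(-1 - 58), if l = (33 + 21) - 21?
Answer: -1947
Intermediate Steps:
l = 33 (l = 54 - 21 = 33)
l*(-1 - 58) = 33*(-1 - 58) = 33*(-59) = -1947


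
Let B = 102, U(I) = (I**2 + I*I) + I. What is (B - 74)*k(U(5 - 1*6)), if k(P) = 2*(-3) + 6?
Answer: 0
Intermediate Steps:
U(I) = I + 2*I**2 (U(I) = (I**2 + I**2) + I = 2*I**2 + I = I + 2*I**2)
k(P) = 0 (k(P) = -6 + 6 = 0)
(B - 74)*k(U(5 - 1*6)) = (102 - 74)*0 = 28*0 = 0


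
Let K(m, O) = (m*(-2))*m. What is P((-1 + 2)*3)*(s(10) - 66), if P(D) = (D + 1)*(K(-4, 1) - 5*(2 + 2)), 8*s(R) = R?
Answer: 13468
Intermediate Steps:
K(m, O) = -2*m² (K(m, O) = (-2*m)*m = -2*m²)
s(R) = R/8
P(D) = -52 - 52*D (P(D) = (D + 1)*(-2*(-4)² - 5*(2 + 2)) = (1 + D)*(-2*16 - 5*4) = (1 + D)*(-32 - 20) = (1 + D)*(-52) = -52 - 52*D)
P((-1 + 2)*3)*(s(10) - 66) = (-52 - 52*(-1 + 2)*3)*((⅛)*10 - 66) = (-52 - 52*3)*(5/4 - 66) = (-52 - 52*3)*(-259/4) = (-52 - 156)*(-259/4) = -208*(-259/4) = 13468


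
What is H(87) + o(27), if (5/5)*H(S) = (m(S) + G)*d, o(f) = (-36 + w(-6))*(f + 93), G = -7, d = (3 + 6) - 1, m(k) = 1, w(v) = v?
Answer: -5088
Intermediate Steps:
d = 8 (d = 9 - 1 = 8)
o(f) = -3906 - 42*f (o(f) = (-36 - 6)*(f + 93) = -42*(93 + f) = -3906 - 42*f)
H(S) = -48 (H(S) = (1 - 7)*8 = -6*8 = -48)
H(87) + o(27) = -48 + (-3906 - 42*27) = -48 + (-3906 - 1134) = -48 - 5040 = -5088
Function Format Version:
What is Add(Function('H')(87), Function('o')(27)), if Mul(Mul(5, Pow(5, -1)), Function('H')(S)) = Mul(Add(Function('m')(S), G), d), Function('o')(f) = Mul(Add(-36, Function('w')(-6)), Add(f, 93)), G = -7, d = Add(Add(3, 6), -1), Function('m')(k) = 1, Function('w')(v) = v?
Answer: -5088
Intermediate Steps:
d = 8 (d = Add(9, -1) = 8)
Function('o')(f) = Add(-3906, Mul(-42, f)) (Function('o')(f) = Mul(Add(-36, -6), Add(f, 93)) = Mul(-42, Add(93, f)) = Add(-3906, Mul(-42, f)))
Function('H')(S) = -48 (Function('H')(S) = Mul(Add(1, -7), 8) = Mul(-6, 8) = -48)
Add(Function('H')(87), Function('o')(27)) = Add(-48, Add(-3906, Mul(-42, 27))) = Add(-48, Add(-3906, -1134)) = Add(-48, -5040) = -5088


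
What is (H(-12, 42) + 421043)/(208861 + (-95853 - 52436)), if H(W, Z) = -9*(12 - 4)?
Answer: 420971/60572 ≈ 6.9499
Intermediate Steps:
H(W, Z) = -72 (H(W, Z) = -9*8 = -72)
(H(-12, 42) + 421043)/(208861 + (-95853 - 52436)) = (-72 + 421043)/(208861 + (-95853 - 52436)) = 420971/(208861 - 148289) = 420971/60572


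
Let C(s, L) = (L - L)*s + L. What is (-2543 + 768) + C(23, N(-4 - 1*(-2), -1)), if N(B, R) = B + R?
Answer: -1778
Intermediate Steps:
C(s, L) = L (C(s, L) = 0*s + L = 0 + L = L)
(-2543 + 768) + C(23, N(-4 - 1*(-2), -1)) = (-2543 + 768) + ((-4 - 1*(-2)) - 1) = -1775 + ((-4 + 2) - 1) = -1775 + (-2 - 1) = -1775 - 3 = -1778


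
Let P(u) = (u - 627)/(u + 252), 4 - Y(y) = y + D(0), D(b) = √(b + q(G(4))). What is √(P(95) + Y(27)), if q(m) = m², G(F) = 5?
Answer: 2*I*√889014/347 ≈ 5.4344*I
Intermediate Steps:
D(b) = √(25 + b) (D(b) = √(b + 5²) = √(b + 25) = √(25 + b))
Y(y) = -1 - y (Y(y) = 4 - (y + √(25 + 0)) = 4 - (y + √25) = 4 - (y + 5) = 4 - (5 + y) = 4 + (-5 - y) = -1 - y)
P(u) = (-627 + u)/(252 + u)
√(P(95) + Y(27)) = √((-627 + 95)/(252 + 95) + (-1 - 1*27)) = √(-532/347 + (-1 - 27)) = √((1/347)*(-532) - 28) = √(-532/347 - 28) = √(-10248/347) = 2*I*√889014/347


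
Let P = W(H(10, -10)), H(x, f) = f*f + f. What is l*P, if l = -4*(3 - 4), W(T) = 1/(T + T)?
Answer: 1/45 ≈ 0.022222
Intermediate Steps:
H(x, f) = f + f**2 (H(x, f) = f**2 + f = f + f**2)
W(T) = 1/(2*T)
P = 1/180 (P = 1/(2*((-10*(1 - 10)))) = 1/(2*((-10*(-9)))) = (1/2)/90 = (1/2)*(1/90) = 1/180 ≈ 0.0055556)
l = 4 (l = -4*(-1) = 4)
l*P = 4*(1/180) = 1/45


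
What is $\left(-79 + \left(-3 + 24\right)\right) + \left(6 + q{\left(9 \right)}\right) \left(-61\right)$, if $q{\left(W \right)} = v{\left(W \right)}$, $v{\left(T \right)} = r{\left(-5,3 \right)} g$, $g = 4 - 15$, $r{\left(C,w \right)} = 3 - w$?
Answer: $-424$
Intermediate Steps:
$g = -11$ ($g = 4 - 15 = -11$)
$v{\left(T \right)} = 0$ ($v{\left(T \right)} = \left(3 - 3\right) \left(-11\right) = 0 \left(-11\right) = 0$)
$q{\left(W \right)} = 0$
$\left(-79 + \left(-3 + 24\right)\right) + \left(6 + q{\left(9 \right)}\right) \left(-61\right) = \left(-79 + \left(-3 + 24\right)\right) + \left(6 + 0\right) \left(-61\right) = \left(-79 + 21\right) + 6 \left(-61\right) = -58 - 366 = -424$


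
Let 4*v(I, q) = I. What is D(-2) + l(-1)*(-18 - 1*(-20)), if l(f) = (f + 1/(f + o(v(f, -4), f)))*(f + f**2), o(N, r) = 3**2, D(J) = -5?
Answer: -5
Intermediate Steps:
v(I, q) = I/4
o(N, r) = 9
l(f) = (f + f**2)*(f + 1/(9 + f)) (l(f) = (f + 1/(f + 9))*(f + f**2) = (f + 1/(9 + f))*(f + f**2) = (f + f**2)*(f + 1/(9 + f)))
D(-2) + l(-1)*(-18 - 1*(-20)) = -5 + (-(1 + (-1)**3 + 10*(-1) + 10*(-1)**2)/(9 - 1))*(-18 - 1*(-20)) = -5 + (-1*(1 - 1 - 10 + 10*1)/8)*(-18 + 20) = -5 - 1*1/8*(1 - 1 - 10 + 10)*2 = -5 - 1*1/8*0*2 = -5 + 0*2 = -5 + 0 = -5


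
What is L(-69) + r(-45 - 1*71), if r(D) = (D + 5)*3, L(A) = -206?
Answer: -539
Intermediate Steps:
r(D) = 15 + 3*D (r(D) = (5 + D)*3 = 15 + 3*D)
L(-69) + r(-45 - 1*71) = -206 + (15 + 3*(-45 - 1*71)) = -206 + (15 + 3*(-45 - 71)) = -206 + (15 + 3*(-116)) = -206 + (15 - 348) = -206 - 333 = -539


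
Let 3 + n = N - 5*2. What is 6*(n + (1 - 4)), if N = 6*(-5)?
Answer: -276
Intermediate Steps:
N = -30
n = -43 (n = -3 + (-30 - 5*2) = -3 + (-30 - 1*10) = -3 + (-30 - 10) = -3 - 40 = -43)
6*(n + (1 - 4)) = 6*(-43 + (1 - 4)) = 6*(-43 - 3) = 6*(-46) = -276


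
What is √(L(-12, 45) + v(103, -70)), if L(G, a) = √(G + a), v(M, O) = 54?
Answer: √(54 + √33) ≈ 7.7295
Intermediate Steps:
√(L(-12, 45) + v(103, -70)) = √(√(-12 + 45) + 54) = √(√33 + 54) = √(54 + √33)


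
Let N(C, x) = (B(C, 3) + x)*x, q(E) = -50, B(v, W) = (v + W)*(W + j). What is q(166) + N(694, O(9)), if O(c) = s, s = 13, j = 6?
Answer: 81668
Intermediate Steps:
O(c) = 13
B(v, W) = (6 + W)*(W + v) (B(v, W) = (v + W)*(W + 6) = (W + v)*(6 + W) = (6 + W)*(W + v))
N(C, x) = x*(27 + x + 9*C) (N(C, x) = ((3**2 + 6*3 + 6*C + 3*C) + x)*x = ((9 + 18 + 6*C + 3*C) + x)*x = ((27 + 9*C) + x)*x = (27 + x + 9*C)*x = x*(27 + x + 9*C))
q(166) + N(694, O(9)) = -50 + 13*(27 + 13 + 9*694) = -50 + 13*(27 + 13 + 6246) = -50 + 13*6286 = -50 + 81718 = 81668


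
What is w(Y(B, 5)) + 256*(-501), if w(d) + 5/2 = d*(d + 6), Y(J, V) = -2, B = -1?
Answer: -256533/2 ≈ -1.2827e+5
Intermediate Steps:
w(d) = -5/2 + d*(6 + d) (w(d) = -5/2 + d*(d + 6) = -5/2 + d*(6 + d))
w(Y(B, 5)) + 256*(-501) = (-5/2 + (-2)**2 + 6*(-2)) + 256*(-501) = (-5/2 + 4 - 12) - 128256 = -21/2 - 128256 = -256533/2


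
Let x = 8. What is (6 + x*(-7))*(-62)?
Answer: 3100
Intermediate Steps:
(6 + x*(-7))*(-62) = (6 + 8*(-7))*(-62) = (6 - 56)*(-62) = -50*(-62) = 3100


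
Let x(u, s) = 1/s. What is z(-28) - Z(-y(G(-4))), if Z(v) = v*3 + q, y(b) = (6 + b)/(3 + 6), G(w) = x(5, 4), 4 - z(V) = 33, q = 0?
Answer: -323/12 ≈ -26.917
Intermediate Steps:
z(V) = -29 (z(V) = 4 - 1*33 = 4 - 33 = -29)
G(w) = ¼ (G(w) = 1/4 = ¼)
y(b) = ⅔ + b/9 (y(b) = (6 + b)/9 = (6 + b)*(⅑) = ⅔ + b/9)
Z(v) = 3*v (Z(v) = v*3 + 0 = 3*v + 0 = 3*v)
z(-28) - Z(-y(G(-4))) = -29 - 3*(-(⅔ + (⅑)*(¼))) = -29 - 3*(-(⅔ + 1/36)) = -29 - 3*(-1*25/36) = -29 - 3*(-25)/36 = -29 - 1*(-25/12) = -29 + 25/12 = -323/12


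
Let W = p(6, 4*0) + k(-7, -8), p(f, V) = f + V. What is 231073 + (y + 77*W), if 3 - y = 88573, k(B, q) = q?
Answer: 142349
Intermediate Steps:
p(f, V) = V + f
y = -88570 (y = 3 - 1*88573 = 3 - 88573 = -88570)
W = -2 (W = (4*0 + 6) - 8 = (0 + 6) - 8 = 6 - 8 = -2)
231073 + (y + 77*W) = 231073 + (-88570 + 77*(-2)) = 231073 + (-88570 - 154) = 231073 - 88724 = 142349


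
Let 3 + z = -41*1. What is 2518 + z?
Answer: 2474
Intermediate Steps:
z = -44 (z = -3 - 41*1 = -3 - 41 = -44)
2518 + z = 2518 - 44 = 2474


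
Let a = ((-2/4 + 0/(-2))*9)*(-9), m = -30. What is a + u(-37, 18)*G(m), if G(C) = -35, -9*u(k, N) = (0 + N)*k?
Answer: -5099/2 ≈ -2549.5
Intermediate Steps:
u(k, N) = -N*k/9 (u(k, N) = -(0 + N)*k/9 = -N*k/9)
a = 81/2 (a = ((-2*1/4 + 0*(-1/2))*9)*(-9) = ((-1/2 + 0)*9)*(-9) = -1/2*9*(-9) = -9/2*(-9) = 81/2 ≈ 40.500)
a + u(-37, 18)*G(m) = 81/2 - 1/9*18*(-37)*(-35) = 81/2 + 74*(-35) = 81/2 - 2590 = -5099/2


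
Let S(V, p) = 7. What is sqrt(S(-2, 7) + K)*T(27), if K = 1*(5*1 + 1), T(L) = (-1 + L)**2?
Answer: 676*sqrt(13) ≈ 2437.4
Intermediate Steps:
K = 6 (K = 1*(5 + 1) = 1*6 = 6)
sqrt(S(-2, 7) + K)*T(27) = sqrt(7 + 6)*(-1 + 27)**2 = sqrt(13)*26**2 = sqrt(13)*676 = 676*sqrt(13)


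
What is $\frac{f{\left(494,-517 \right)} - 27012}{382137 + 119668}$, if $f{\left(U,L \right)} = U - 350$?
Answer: $- \frac{26868}{501805} \approx -0.053543$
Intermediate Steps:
$f{\left(U,L \right)} = -350 + U$
$\frac{f{\left(494,-517 \right)} - 27012}{382137 + 119668} = \frac{\left(-350 + 494\right) - 27012}{382137 + 119668} = \frac{144 - 27012}{501805} = \left(-26868\right) \frac{1}{501805} = - \frac{26868}{501805}$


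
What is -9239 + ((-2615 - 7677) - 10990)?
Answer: -30521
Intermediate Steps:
-9239 + ((-2615 - 7677) - 10990) = -9239 + (-10292 - 10990) = -9239 - 21282 = -30521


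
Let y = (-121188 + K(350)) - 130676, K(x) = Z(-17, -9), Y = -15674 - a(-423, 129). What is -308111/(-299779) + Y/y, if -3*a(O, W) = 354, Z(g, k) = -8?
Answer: 20566973979/18876484072 ≈ 1.0896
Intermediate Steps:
a(O, W) = -118 (a(O, W) = -1/3*354 = -118)
Y = -15556 (Y = -15674 - 1*(-118) = -15674 + 118 = -15556)
K(x) = -8
y = -251872 (y = (-121188 - 8) - 130676 = -121196 - 130676 = -251872)
-308111/(-299779) + Y/y = -308111/(-299779) - 15556/(-251872) = -308111*(-1/299779) - 15556*(-1/251872) = 308111/299779 + 3889/62968 = 20566973979/18876484072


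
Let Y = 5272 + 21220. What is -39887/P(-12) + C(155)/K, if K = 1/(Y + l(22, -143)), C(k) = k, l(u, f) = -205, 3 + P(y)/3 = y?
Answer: 183391712/45 ≈ 4.0754e+6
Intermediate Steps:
P(y) = -9 + 3*y
Y = 26492
K = 1/26287 (K = 1/(26492 - 205) = 1/26287 ≈ 3.8042e-5)
-39887/P(-12) + C(155)/K = -39887/(-9 + 3*(-12)) + 155/(1/26287) = -39887/(-9 - 36) + 155*26287 = -39887/(-45) + 4074485 = -39887*(-1/45) + 4074485 = 39887/45 + 4074485 = 183391712/45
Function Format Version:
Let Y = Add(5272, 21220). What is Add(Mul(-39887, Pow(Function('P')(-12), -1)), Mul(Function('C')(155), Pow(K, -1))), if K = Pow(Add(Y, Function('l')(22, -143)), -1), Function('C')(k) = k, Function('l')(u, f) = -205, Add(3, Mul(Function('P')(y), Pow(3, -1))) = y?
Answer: Rational(183391712, 45) ≈ 4.0754e+6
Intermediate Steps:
Function('P')(y) = Add(-9, Mul(3, y))
Y = 26492
K = Rational(1, 26287) (K = Pow(Add(26492, -205), -1) = Pow(26287, -1) = Rational(1, 26287) ≈ 3.8042e-5)
Add(Mul(-39887, Pow(Function('P')(-12), -1)), Mul(Function('C')(155), Pow(K, -1))) = Add(Mul(-39887, Pow(Add(-9, Mul(3, -12)), -1)), Mul(155, Pow(Rational(1, 26287), -1))) = Add(Mul(-39887, Pow(Add(-9, -36), -1)), Mul(155, 26287)) = Add(Mul(-39887, Pow(-45, -1)), 4074485) = Add(Mul(-39887, Rational(-1, 45)), 4074485) = Add(Rational(39887, 45), 4074485) = Rational(183391712, 45)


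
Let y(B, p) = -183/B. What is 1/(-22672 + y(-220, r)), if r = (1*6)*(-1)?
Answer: -220/4987657 ≈ -4.4109e-5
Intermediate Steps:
r = -6 (r = 6*(-1) = -6)
1/(-22672 + y(-220, r)) = 1/(-22672 - 183/(-220)) = 1/(-22672 - 183*(-1/220)) = 1/(-22672 + 183/220) = 1/(-4987657/220) = -220/4987657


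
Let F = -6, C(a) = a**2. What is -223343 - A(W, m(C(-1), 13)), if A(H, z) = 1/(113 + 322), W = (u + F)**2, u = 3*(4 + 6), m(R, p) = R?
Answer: -97154206/435 ≈ -2.2334e+5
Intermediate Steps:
u = 30 (u = 3*10 = 30)
W = 576 (W = (30 - 6)**2 = 24**2 = 576)
A(H, z) = 1/435
-223343 - A(W, m(C(-1), 13)) = -223343 - 1*1/435 = -223343 - 1/435 = -97154206/435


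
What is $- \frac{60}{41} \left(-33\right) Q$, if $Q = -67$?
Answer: $- \frac{132660}{41} \approx -3235.6$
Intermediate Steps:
$- \frac{60}{41} \left(-33\right) Q = - \frac{60}{41} \left(-33\right) \left(-67\right) = \left(-60\right) \frac{1}{41} \left(-33\right) \left(-67\right) = \left(- \frac{60}{41}\right) \left(-33\right) \left(-67\right) = \frac{1980}{41} \left(-67\right) = - \frac{132660}{41}$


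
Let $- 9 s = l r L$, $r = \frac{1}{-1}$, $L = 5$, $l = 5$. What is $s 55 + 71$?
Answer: $\frac{2014}{9} \approx 223.78$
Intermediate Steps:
$r = -1$
$s = \frac{25}{9}$ ($s = - \frac{5 \left(-1\right) 5}{9} = - \frac{\left(-5\right) 5}{9} = \left(- \frac{1}{9}\right) \left(-25\right) = \frac{25}{9} \approx 2.7778$)
$s 55 + 71 = \frac{25}{9} \cdot 55 + 71 = \frac{1375}{9} + 71 = \frac{2014}{9}$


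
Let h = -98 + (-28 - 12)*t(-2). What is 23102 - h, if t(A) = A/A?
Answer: 23240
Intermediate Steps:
t(A) = 1
h = -138 (h = -98 + (-28 - 12)*1 = -98 - 40*1 = -98 - 40 = -138)
23102 - h = 23102 - 1*(-138) = 23102 + 138 = 23240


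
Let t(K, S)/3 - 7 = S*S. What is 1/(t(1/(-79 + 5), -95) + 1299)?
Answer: 1/28395 ≈ 3.5217e-5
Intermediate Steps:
t(K, S) = 21 + 3*S**2 (t(K, S) = 21 + 3*(S*S) = 21 + 3*S**2)
1/(t(1/(-79 + 5), -95) + 1299) = 1/((21 + 3*(-95)**2) + 1299) = 1/((21 + 3*9025) + 1299) = 1/((21 + 27075) + 1299) = 1/(27096 + 1299) = 1/28395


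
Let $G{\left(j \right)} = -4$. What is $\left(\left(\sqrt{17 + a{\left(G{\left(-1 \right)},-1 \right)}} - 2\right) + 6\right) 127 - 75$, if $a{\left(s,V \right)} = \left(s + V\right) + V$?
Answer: $433 + 127 \sqrt{11} \approx 854.21$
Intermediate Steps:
$a{\left(s,V \right)} = s + 2 V$ ($a{\left(s,V \right)} = \left(V + s\right) + V = s + 2 V$)
$\left(\left(\sqrt{17 + a{\left(G{\left(-1 \right)},-1 \right)}} - 2\right) + 6\right) 127 - 75 = \left(\left(\sqrt{17 + \left(-4 + 2 \left(-1\right)\right)} - 2\right) + 6\right) 127 - 75 = \left(\left(\sqrt{17 - 6} - 2\right) + 6\right) 127 - 75 = \left(\left(\sqrt{11} - 2\right) + 6\right) 127 - 75 = \left(\left(-2 + \sqrt{11}\right) + 6\right) 127 - 75 = \left(4 + \sqrt{11}\right) 127 - 75 = \left(508 + 127 \sqrt{11}\right) - 75 = 433 + 127 \sqrt{11}$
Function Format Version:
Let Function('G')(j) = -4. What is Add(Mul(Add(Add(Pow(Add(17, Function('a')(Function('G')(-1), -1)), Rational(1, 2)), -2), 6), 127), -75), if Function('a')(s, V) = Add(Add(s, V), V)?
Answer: Add(433, Mul(127, Pow(11, Rational(1, 2)))) ≈ 854.21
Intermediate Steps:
Function('a')(s, V) = Add(s, Mul(2, V)) (Function('a')(s, V) = Add(Add(V, s), V) = Add(s, Mul(2, V)))
Add(Mul(Add(Add(Pow(Add(17, Function('a')(Function('G')(-1), -1)), Rational(1, 2)), -2), 6), 127), -75) = Add(Mul(Add(Add(Pow(Add(17, Add(-4, Mul(2, -1))), Rational(1, 2)), -2), 6), 127), -75) = Add(Mul(Add(Add(Pow(Add(17, Add(-4, -2)), Rational(1, 2)), -2), 6), 127), -75) = Add(Mul(Add(Add(Pow(Add(17, -6), Rational(1, 2)), -2), 6), 127), -75) = Add(Mul(Add(Add(Pow(11, Rational(1, 2)), -2), 6), 127), -75) = Add(Mul(Add(Add(-2, Pow(11, Rational(1, 2))), 6), 127), -75) = Add(Mul(Add(4, Pow(11, Rational(1, 2))), 127), -75) = Add(Add(508, Mul(127, Pow(11, Rational(1, 2)))), -75) = Add(433, Mul(127, Pow(11, Rational(1, 2))))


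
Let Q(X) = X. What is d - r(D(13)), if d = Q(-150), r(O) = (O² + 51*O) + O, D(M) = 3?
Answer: -315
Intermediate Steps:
r(O) = O² + 52*O
d = -150
d - r(D(13)) = -150 - 3*(52 + 3) = -150 - 3*55 = -150 - 1*165 = -150 - 165 = -315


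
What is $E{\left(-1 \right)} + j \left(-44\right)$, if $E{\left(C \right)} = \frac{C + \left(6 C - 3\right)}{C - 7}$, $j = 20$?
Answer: $- \frac{3515}{4} \approx -878.75$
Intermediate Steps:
$E{\left(C \right)} = \frac{-3 + 7 C}{-7 + C}$ ($E{\left(C \right)} = \frac{C + \left(-3 + 6 C\right)}{-7 + C} = \frac{-3 + 7 C}{-7 + C}$)
$E{\left(-1 \right)} + j \left(-44\right) = \frac{-3 + 7 \left(-1\right)}{-7 - 1} + 20 \left(-44\right) = \frac{-3 - 7}{-8} - 880 = \left(- \frac{1}{8}\right) \left(-10\right) - 880 = \frac{5}{4} - 880 = - \frac{3515}{4}$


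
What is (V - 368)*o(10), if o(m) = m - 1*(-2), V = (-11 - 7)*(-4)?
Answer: -3552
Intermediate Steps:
V = 72 (V = -18*(-4) = 72)
o(m) = 2 + m (o(m) = m + 2 = 2 + m)
(V - 368)*o(10) = (72 - 368)*(2 + 10) = -296*12 = -3552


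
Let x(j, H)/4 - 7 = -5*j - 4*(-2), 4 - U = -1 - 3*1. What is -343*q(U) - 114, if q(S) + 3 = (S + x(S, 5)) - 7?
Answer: 34872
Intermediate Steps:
U = 8 (U = 4 - (-1 - 3*1) = 4 - (-1 - 3) = 4 - 1*(-4) = 4 + 4 = 8)
x(j, H) = 60 - 20*j (x(j, H) = 28 + 4*(-5*j - 4*(-2)) = 28 + 4*(-5*j + 8) = 28 + 4*(8 - 5*j) = 28 + (32 - 20*j) = 60 - 20*j)
q(S) = 50 - 19*S (q(S) = -3 + ((S + (60 - 20*S)) - 7) = -3 + ((60 - 19*S) - 7) = -3 + (53 - 19*S) = 50 - 19*S)
-343*q(U) - 114 = -343*(50 - 19*8) - 114 = -343*(50 - 152) - 114 = -343*(-102) - 114 = 34986 - 114 = 34872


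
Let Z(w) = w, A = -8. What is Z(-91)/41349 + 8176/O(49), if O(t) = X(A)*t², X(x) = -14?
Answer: -3480901/14182707 ≈ -0.24543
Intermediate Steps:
O(t) = -14*t²
Z(-91)/41349 + 8176/O(49) = -91/41349 + 8176/((-14*49²)) = -91*1/41349 + 8176/((-14*2401)) = -13/5907 + 8176/(-33614) = -13/5907 + 8176*(-1/33614) = -13/5907 - 584/2401 = -3480901/14182707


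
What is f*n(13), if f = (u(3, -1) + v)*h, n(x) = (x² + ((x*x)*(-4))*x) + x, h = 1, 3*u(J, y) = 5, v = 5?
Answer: -172120/3 ≈ -57373.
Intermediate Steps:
u(J, y) = 5/3 (u(J, y) = (⅓)*5 = 5/3)
n(x) = x + x² - 4*x³ (n(x) = (x² + (x²*(-4))*x) + x = (x² + (-4*x²)*x) + x = (x² - 4*x³) + x = x + x² - 4*x³)
f = 20/3 (f = (5/3 + 5)*1 = (20/3)*1 = 20/3 ≈ 6.6667)
f*n(13) = 20*(13*(1 + 13 - 4*13²))/3 = 20*(13*(1 + 13 - 4*169))/3 = 20*(13*(1 + 13 - 676))/3 = 20*(13*(-662))/3 = (20/3)*(-8606) = -172120/3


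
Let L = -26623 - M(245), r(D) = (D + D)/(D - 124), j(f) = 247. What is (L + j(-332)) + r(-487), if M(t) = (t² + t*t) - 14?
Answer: -89456758/611 ≈ -1.4641e+5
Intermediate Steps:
r(D) = 2*D/(-124 + D) (r(D) = (2*D)/(-124 + D) = 2*D/(-124 + D))
M(t) = -14 + 2*t² (M(t) = (t² + t²) - 14 = 2*t² - 14 = -14 + 2*t²)
L = -146659 (L = -26623 - (-14 + 2*245²) = -26623 - (-14 + 2*60025) = -26623 - (-14 + 120050) = -26623 - 1*120036 = -26623 - 120036 = -146659)
(L + j(-332)) + r(-487) = (-146659 + 247) + 2*(-487)/(-124 - 487) = -146412 + 2*(-487)/(-611) = -146412 + 2*(-487)*(-1/611) = -146412 + 974/611 = -89456758/611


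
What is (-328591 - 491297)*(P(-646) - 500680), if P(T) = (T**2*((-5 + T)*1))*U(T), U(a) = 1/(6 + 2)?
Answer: 28253151495816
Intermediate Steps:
U(a) = 1/8
P(T) = T**2*(-5 + T)/8 (P(T) = (T**2*((-5 + T)*1))*(1/8) = (T**2*(-5 + T))*(1/8) = T**2*(-5 + T)/8)
(-328591 - 491297)*(P(-646) - 500680) = (-328591 - 491297)*((1/8)*(-646)**2*(-5 - 646) - 500680) = -819888*((1/8)*417316*(-651) - 500680) = -819888*(-67918179/2 - 500680) = -819888*(-68919539/2) = 28253151495816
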